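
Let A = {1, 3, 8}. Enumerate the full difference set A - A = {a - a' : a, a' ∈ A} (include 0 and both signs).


A - A = {a - a' : a, a' ∈ A}.
Compute a - a' for each ordered pair (a, a'):
a = 1: 1-1=0, 1-3=-2, 1-8=-7
a = 3: 3-1=2, 3-3=0, 3-8=-5
a = 8: 8-1=7, 8-3=5, 8-8=0
Collecting distinct values (and noting 0 appears from a-a):
A - A = {-7, -5, -2, 0, 2, 5, 7}
|A - A| = 7

A - A = {-7, -5, -2, 0, 2, 5, 7}


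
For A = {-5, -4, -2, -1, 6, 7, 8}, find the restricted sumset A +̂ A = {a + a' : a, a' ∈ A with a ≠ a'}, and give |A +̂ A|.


Restricted sumset: A +̂ A = {a + a' : a ∈ A, a' ∈ A, a ≠ a'}.
Equivalently, take A + A and drop any sum 2a that is achievable ONLY as a + a for a ∈ A (i.e. sums representable only with equal summands).
Enumerate pairs (a, a') with a < a' (symmetric, so each unordered pair gives one sum; this covers all a ≠ a'):
  -5 + -4 = -9
  -5 + -2 = -7
  -5 + -1 = -6
  -5 + 6 = 1
  -5 + 7 = 2
  -5 + 8 = 3
  -4 + -2 = -6
  -4 + -1 = -5
  -4 + 6 = 2
  -4 + 7 = 3
  -4 + 8 = 4
  -2 + -1 = -3
  -2 + 6 = 4
  -2 + 7 = 5
  -2 + 8 = 6
  -1 + 6 = 5
  -1 + 7 = 6
  -1 + 8 = 7
  6 + 7 = 13
  6 + 8 = 14
  7 + 8 = 15
Collected distinct sums: {-9, -7, -6, -5, -3, 1, 2, 3, 4, 5, 6, 7, 13, 14, 15}
|A +̂ A| = 15
(Reference bound: |A +̂ A| ≥ 2|A| - 3 for |A| ≥ 2, with |A| = 7 giving ≥ 11.)

|A +̂ A| = 15


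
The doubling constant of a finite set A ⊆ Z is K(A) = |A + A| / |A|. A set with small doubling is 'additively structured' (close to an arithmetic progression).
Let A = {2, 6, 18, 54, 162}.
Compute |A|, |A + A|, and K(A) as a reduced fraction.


|A| = 5.
Compute A + A by enumerating all 25 pairs.
A + A = {4, 8, 12, 20, 24, 36, 56, 60, 72, 108, 164, 168, 180, 216, 324}, so |A + A| = 15.
K = |A + A| / |A| = 15/5 = 3/1 ≈ 3.0000.
Reference: AP of size 5 gives K = 9/5 ≈ 1.8000; a fully generic set of size 5 gives K ≈ 3.0000.

|A| = 5, |A + A| = 15, K = 15/5 = 3/1.


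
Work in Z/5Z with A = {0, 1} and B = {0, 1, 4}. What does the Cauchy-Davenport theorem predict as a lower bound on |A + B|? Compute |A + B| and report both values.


Cauchy-Davenport: |A + B| ≥ min(p, |A| + |B| - 1) for A, B nonempty in Z/pZ.
|A| = 2, |B| = 3, p = 5.
CD lower bound = min(5, 2 + 3 - 1) = min(5, 4) = 4.
Compute A + B mod 5 directly:
a = 0: 0+0=0, 0+1=1, 0+4=4
a = 1: 1+0=1, 1+1=2, 1+4=0
A + B = {0, 1, 2, 4}, so |A + B| = 4.
Verify: 4 ≥ 4? Yes ✓.

CD lower bound = 4, actual |A + B| = 4.


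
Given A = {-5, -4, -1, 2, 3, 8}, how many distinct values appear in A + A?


A + A = {a + a' : a, a' ∈ A}; |A| = 6.
General bounds: 2|A| - 1 ≤ |A + A| ≤ |A|(|A|+1)/2, i.e. 11 ≤ |A + A| ≤ 21.
Lower bound 2|A|-1 is attained iff A is an arithmetic progression.
Enumerate sums a + a' for a ≤ a' (symmetric, so this suffices):
a = -5: -5+-5=-10, -5+-4=-9, -5+-1=-6, -5+2=-3, -5+3=-2, -5+8=3
a = -4: -4+-4=-8, -4+-1=-5, -4+2=-2, -4+3=-1, -4+8=4
a = -1: -1+-1=-2, -1+2=1, -1+3=2, -1+8=7
a = 2: 2+2=4, 2+3=5, 2+8=10
a = 3: 3+3=6, 3+8=11
a = 8: 8+8=16
Distinct sums: {-10, -9, -8, -6, -5, -3, -2, -1, 1, 2, 3, 4, 5, 6, 7, 10, 11, 16}
|A + A| = 18

|A + A| = 18


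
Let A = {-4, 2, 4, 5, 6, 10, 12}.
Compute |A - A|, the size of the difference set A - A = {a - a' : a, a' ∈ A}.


A - A = {a - a' : a, a' ∈ A}; |A| = 7.
Bounds: 2|A|-1 ≤ |A - A| ≤ |A|² - |A| + 1, i.e. 13 ≤ |A - A| ≤ 43.
Note: 0 ∈ A - A always (from a - a). The set is symmetric: if d ∈ A - A then -d ∈ A - A.
Enumerate nonzero differences d = a - a' with a > a' (then include -d):
Positive differences: {1, 2, 3, 4, 5, 6, 7, 8, 9, 10, 14, 16}
Full difference set: {0} ∪ (positive diffs) ∪ (negative diffs).
|A - A| = 1 + 2·12 = 25 (matches direct enumeration: 25).

|A - A| = 25


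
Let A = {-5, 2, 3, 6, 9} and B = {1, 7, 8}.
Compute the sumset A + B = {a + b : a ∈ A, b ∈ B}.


A + B = {a + b : a ∈ A, b ∈ B}.
Enumerate all |A|·|B| = 5·3 = 15 pairs (a, b) and collect distinct sums.
a = -5: -5+1=-4, -5+7=2, -5+8=3
a = 2: 2+1=3, 2+7=9, 2+8=10
a = 3: 3+1=4, 3+7=10, 3+8=11
a = 6: 6+1=7, 6+7=13, 6+8=14
a = 9: 9+1=10, 9+7=16, 9+8=17
Collecting distinct sums: A + B = {-4, 2, 3, 4, 7, 9, 10, 11, 13, 14, 16, 17}
|A + B| = 12

A + B = {-4, 2, 3, 4, 7, 9, 10, 11, 13, 14, 16, 17}


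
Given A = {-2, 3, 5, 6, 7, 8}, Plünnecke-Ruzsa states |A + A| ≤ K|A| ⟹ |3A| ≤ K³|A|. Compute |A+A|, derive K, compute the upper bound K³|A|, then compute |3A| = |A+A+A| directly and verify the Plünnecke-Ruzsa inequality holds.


|A| = 6.
Step 1: Compute A + A by enumerating all 36 pairs.
A + A = {-4, 1, 3, 4, 5, 6, 8, 9, 10, 11, 12, 13, 14, 15, 16}, so |A + A| = 15.
Step 2: Doubling constant K = |A + A|/|A| = 15/6 = 15/6 ≈ 2.5000.
Step 3: Plünnecke-Ruzsa gives |3A| ≤ K³·|A| = (2.5000)³ · 6 ≈ 93.7500.
Step 4: Compute 3A = A + A + A directly by enumerating all triples (a,b,c) ∈ A³; |3A| = 25.
Step 5: Check 25 ≤ 93.7500? Yes ✓.

K = 15/6, Plünnecke-Ruzsa bound K³|A| ≈ 93.7500, |3A| = 25, inequality holds.


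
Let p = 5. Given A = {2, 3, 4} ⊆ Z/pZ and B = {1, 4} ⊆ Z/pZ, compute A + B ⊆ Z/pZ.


Work in Z/5Z: reduce every sum a + b modulo 5.
Enumerate all 6 pairs:
a = 2: 2+1=3, 2+4=1
a = 3: 3+1=4, 3+4=2
a = 4: 4+1=0, 4+4=3
Distinct residues collected: {0, 1, 2, 3, 4}
|A + B| = 5 (out of 5 total residues).

A + B = {0, 1, 2, 3, 4}


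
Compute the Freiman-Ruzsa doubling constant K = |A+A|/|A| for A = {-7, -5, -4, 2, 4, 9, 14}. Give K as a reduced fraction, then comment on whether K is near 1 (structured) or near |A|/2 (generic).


|A| = 7.
Compute A + A by enumerating all 49 pairs.
A + A = {-14, -12, -11, -10, -9, -8, -5, -3, -2, -1, 0, 2, 4, 5, 6, 7, 8, 9, 10, 11, 13, 16, 18, 23, 28}, so |A + A| = 25.
K = |A + A| / |A| = 25/7 (already in lowest terms) ≈ 3.5714.
Reference: AP of size 7 gives K = 13/7 ≈ 1.8571; a fully generic set of size 7 gives K ≈ 4.0000.

|A| = 7, |A + A| = 25, K = 25/7.


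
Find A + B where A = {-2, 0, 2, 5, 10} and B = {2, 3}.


A + B = {a + b : a ∈ A, b ∈ B}.
Enumerate all |A|·|B| = 5·2 = 10 pairs (a, b) and collect distinct sums.
a = -2: -2+2=0, -2+3=1
a = 0: 0+2=2, 0+3=3
a = 2: 2+2=4, 2+3=5
a = 5: 5+2=7, 5+3=8
a = 10: 10+2=12, 10+3=13
Collecting distinct sums: A + B = {0, 1, 2, 3, 4, 5, 7, 8, 12, 13}
|A + B| = 10

A + B = {0, 1, 2, 3, 4, 5, 7, 8, 12, 13}


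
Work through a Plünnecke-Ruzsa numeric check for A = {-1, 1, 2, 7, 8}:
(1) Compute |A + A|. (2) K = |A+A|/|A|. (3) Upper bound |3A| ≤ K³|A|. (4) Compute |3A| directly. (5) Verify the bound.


|A| = 5.
Step 1: Compute A + A by enumerating all 25 pairs.
A + A = {-2, 0, 1, 2, 3, 4, 6, 7, 8, 9, 10, 14, 15, 16}, so |A + A| = 14.
Step 2: Doubling constant K = |A + A|/|A| = 14/5 = 14/5 ≈ 2.8000.
Step 3: Plünnecke-Ruzsa gives |3A| ≤ K³·|A| = (2.8000)³ · 5 ≈ 109.7600.
Step 4: Compute 3A = A + A + A directly by enumerating all triples (a,b,c) ∈ A³; |3A| = 25.
Step 5: Check 25 ≤ 109.7600? Yes ✓.

K = 14/5, Plünnecke-Ruzsa bound K³|A| ≈ 109.7600, |3A| = 25, inequality holds.


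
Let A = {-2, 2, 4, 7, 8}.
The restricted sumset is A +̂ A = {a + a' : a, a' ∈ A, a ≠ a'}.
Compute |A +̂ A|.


Restricted sumset: A +̂ A = {a + a' : a ∈ A, a' ∈ A, a ≠ a'}.
Equivalently, take A + A and drop any sum 2a that is achievable ONLY as a + a for a ∈ A (i.e. sums representable only with equal summands).
Enumerate pairs (a, a') with a < a' (symmetric, so each unordered pair gives one sum; this covers all a ≠ a'):
  -2 + 2 = 0
  -2 + 4 = 2
  -2 + 7 = 5
  -2 + 8 = 6
  2 + 4 = 6
  2 + 7 = 9
  2 + 8 = 10
  4 + 7 = 11
  4 + 8 = 12
  7 + 8 = 15
Collected distinct sums: {0, 2, 5, 6, 9, 10, 11, 12, 15}
|A +̂ A| = 9
(Reference bound: |A +̂ A| ≥ 2|A| - 3 for |A| ≥ 2, with |A| = 5 giving ≥ 7.)

|A +̂ A| = 9


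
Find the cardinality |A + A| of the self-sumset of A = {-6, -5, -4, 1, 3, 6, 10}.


A + A = {a + a' : a, a' ∈ A}; |A| = 7.
General bounds: 2|A| - 1 ≤ |A + A| ≤ |A|(|A|+1)/2, i.e. 13 ≤ |A + A| ≤ 28.
Lower bound 2|A|-1 is attained iff A is an arithmetic progression.
Enumerate sums a + a' for a ≤ a' (symmetric, so this suffices):
a = -6: -6+-6=-12, -6+-5=-11, -6+-4=-10, -6+1=-5, -6+3=-3, -6+6=0, -6+10=4
a = -5: -5+-5=-10, -5+-4=-9, -5+1=-4, -5+3=-2, -5+6=1, -5+10=5
a = -4: -4+-4=-8, -4+1=-3, -4+3=-1, -4+6=2, -4+10=6
a = 1: 1+1=2, 1+3=4, 1+6=7, 1+10=11
a = 3: 3+3=6, 3+6=9, 3+10=13
a = 6: 6+6=12, 6+10=16
a = 10: 10+10=20
Distinct sums: {-12, -11, -10, -9, -8, -5, -4, -3, -2, -1, 0, 1, 2, 4, 5, 6, 7, 9, 11, 12, 13, 16, 20}
|A + A| = 23

|A + A| = 23


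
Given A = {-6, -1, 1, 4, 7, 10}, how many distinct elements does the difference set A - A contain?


A - A = {a - a' : a, a' ∈ A}; |A| = 6.
Bounds: 2|A|-1 ≤ |A - A| ≤ |A|² - |A| + 1, i.e. 11 ≤ |A - A| ≤ 31.
Note: 0 ∈ A - A always (from a - a). The set is symmetric: if d ∈ A - A then -d ∈ A - A.
Enumerate nonzero differences d = a - a' with a > a' (then include -d):
Positive differences: {2, 3, 5, 6, 7, 8, 9, 10, 11, 13, 16}
Full difference set: {0} ∪ (positive diffs) ∪ (negative diffs).
|A - A| = 1 + 2·11 = 23 (matches direct enumeration: 23).

|A - A| = 23


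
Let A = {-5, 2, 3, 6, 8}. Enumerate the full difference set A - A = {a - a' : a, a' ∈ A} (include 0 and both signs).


A - A = {a - a' : a, a' ∈ A}.
Compute a - a' for each ordered pair (a, a'):
a = -5: -5--5=0, -5-2=-7, -5-3=-8, -5-6=-11, -5-8=-13
a = 2: 2--5=7, 2-2=0, 2-3=-1, 2-6=-4, 2-8=-6
a = 3: 3--5=8, 3-2=1, 3-3=0, 3-6=-3, 3-8=-5
a = 6: 6--5=11, 6-2=4, 6-3=3, 6-6=0, 6-8=-2
a = 8: 8--5=13, 8-2=6, 8-3=5, 8-6=2, 8-8=0
Collecting distinct values (and noting 0 appears from a-a):
A - A = {-13, -11, -8, -7, -6, -5, -4, -3, -2, -1, 0, 1, 2, 3, 4, 5, 6, 7, 8, 11, 13}
|A - A| = 21

A - A = {-13, -11, -8, -7, -6, -5, -4, -3, -2, -1, 0, 1, 2, 3, 4, 5, 6, 7, 8, 11, 13}


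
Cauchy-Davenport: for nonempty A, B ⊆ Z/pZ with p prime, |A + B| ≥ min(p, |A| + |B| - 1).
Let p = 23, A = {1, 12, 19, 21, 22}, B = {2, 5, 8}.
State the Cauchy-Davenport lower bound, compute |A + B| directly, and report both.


Cauchy-Davenport: |A + B| ≥ min(p, |A| + |B| - 1) for A, B nonempty in Z/pZ.
|A| = 5, |B| = 3, p = 23.
CD lower bound = min(23, 5 + 3 - 1) = min(23, 7) = 7.
Compute A + B mod 23 directly:
a = 1: 1+2=3, 1+5=6, 1+8=9
a = 12: 12+2=14, 12+5=17, 12+8=20
a = 19: 19+2=21, 19+5=1, 19+8=4
a = 21: 21+2=0, 21+5=3, 21+8=6
a = 22: 22+2=1, 22+5=4, 22+8=7
A + B = {0, 1, 3, 4, 6, 7, 9, 14, 17, 20, 21}, so |A + B| = 11.
Verify: 11 ≥ 7? Yes ✓.

CD lower bound = 7, actual |A + B| = 11.


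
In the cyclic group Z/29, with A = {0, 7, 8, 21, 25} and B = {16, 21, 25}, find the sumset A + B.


Work in Z/29Z: reduce every sum a + b modulo 29.
Enumerate all 15 pairs:
a = 0: 0+16=16, 0+21=21, 0+25=25
a = 7: 7+16=23, 7+21=28, 7+25=3
a = 8: 8+16=24, 8+21=0, 8+25=4
a = 21: 21+16=8, 21+21=13, 21+25=17
a = 25: 25+16=12, 25+21=17, 25+25=21
Distinct residues collected: {0, 3, 4, 8, 12, 13, 16, 17, 21, 23, 24, 25, 28}
|A + B| = 13 (out of 29 total residues).

A + B = {0, 3, 4, 8, 12, 13, 16, 17, 21, 23, 24, 25, 28}


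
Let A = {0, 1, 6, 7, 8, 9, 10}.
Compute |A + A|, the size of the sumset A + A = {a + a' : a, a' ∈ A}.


A + A = {a + a' : a, a' ∈ A}; |A| = 7.
General bounds: 2|A| - 1 ≤ |A + A| ≤ |A|(|A|+1)/2, i.e. 13 ≤ |A + A| ≤ 28.
Lower bound 2|A|-1 is attained iff A is an arithmetic progression.
Enumerate sums a + a' for a ≤ a' (symmetric, so this suffices):
a = 0: 0+0=0, 0+1=1, 0+6=6, 0+7=7, 0+8=8, 0+9=9, 0+10=10
a = 1: 1+1=2, 1+6=7, 1+7=8, 1+8=9, 1+9=10, 1+10=11
a = 6: 6+6=12, 6+7=13, 6+8=14, 6+9=15, 6+10=16
a = 7: 7+7=14, 7+8=15, 7+9=16, 7+10=17
a = 8: 8+8=16, 8+9=17, 8+10=18
a = 9: 9+9=18, 9+10=19
a = 10: 10+10=20
Distinct sums: {0, 1, 2, 6, 7, 8, 9, 10, 11, 12, 13, 14, 15, 16, 17, 18, 19, 20}
|A + A| = 18

|A + A| = 18


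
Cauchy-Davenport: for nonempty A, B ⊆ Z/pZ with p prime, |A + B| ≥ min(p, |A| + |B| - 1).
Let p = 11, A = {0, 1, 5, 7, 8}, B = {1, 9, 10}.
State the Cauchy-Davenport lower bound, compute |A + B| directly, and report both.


Cauchy-Davenport: |A + B| ≥ min(p, |A| + |B| - 1) for A, B nonempty in Z/pZ.
|A| = 5, |B| = 3, p = 11.
CD lower bound = min(11, 5 + 3 - 1) = min(11, 7) = 7.
Compute A + B mod 11 directly:
a = 0: 0+1=1, 0+9=9, 0+10=10
a = 1: 1+1=2, 1+9=10, 1+10=0
a = 5: 5+1=6, 5+9=3, 5+10=4
a = 7: 7+1=8, 7+9=5, 7+10=6
a = 8: 8+1=9, 8+9=6, 8+10=7
A + B = {0, 1, 2, 3, 4, 5, 6, 7, 8, 9, 10}, so |A + B| = 11.
Verify: 11 ≥ 7? Yes ✓.

CD lower bound = 7, actual |A + B| = 11.


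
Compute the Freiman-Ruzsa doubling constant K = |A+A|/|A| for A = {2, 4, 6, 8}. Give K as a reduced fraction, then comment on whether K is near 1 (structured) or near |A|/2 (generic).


|A| = 4.
Compute A + A by enumerating all 16 pairs.
A + A = {4, 6, 8, 10, 12, 14, 16}, so |A + A| = 7.
K = |A + A| / |A| = 7/4 (already in lowest terms) ≈ 1.7500.
Reference: AP of size 4 gives K = 7/4 ≈ 1.7500; a fully generic set of size 4 gives K ≈ 2.5000.

|A| = 4, |A + A| = 7, K = 7/4.


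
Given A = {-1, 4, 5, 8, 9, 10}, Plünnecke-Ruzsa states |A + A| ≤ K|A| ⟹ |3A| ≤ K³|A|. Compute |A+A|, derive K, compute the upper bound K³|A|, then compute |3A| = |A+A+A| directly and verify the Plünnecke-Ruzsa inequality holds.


|A| = 6.
Step 1: Compute A + A by enumerating all 36 pairs.
A + A = {-2, 3, 4, 7, 8, 9, 10, 12, 13, 14, 15, 16, 17, 18, 19, 20}, so |A + A| = 16.
Step 2: Doubling constant K = |A + A|/|A| = 16/6 = 16/6 ≈ 2.6667.
Step 3: Plünnecke-Ruzsa gives |3A| ≤ K³·|A| = (2.6667)³ · 6 ≈ 113.7778.
Step 4: Compute 3A = A + A + A directly by enumerating all triples (a,b,c) ∈ A³; |3A| = 27.
Step 5: Check 27 ≤ 113.7778? Yes ✓.

K = 16/6, Plünnecke-Ruzsa bound K³|A| ≈ 113.7778, |3A| = 27, inequality holds.


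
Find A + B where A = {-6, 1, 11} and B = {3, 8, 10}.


A + B = {a + b : a ∈ A, b ∈ B}.
Enumerate all |A|·|B| = 3·3 = 9 pairs (a, b) and collect distinct sums.
a = -6: -6+3=-3, -6+8=2, -6+10=4
a = 1: 1+3=4, 1+8=9, 1+10=11
a = 11: 11+3=14, 11+8=19, 11+10=21
Collecting distinct sums: A + B = {-3, 2, 4, 9, 11, 14, 19, 21}
|A + B| = 8

A + B = {-3, 2, 4, 9, 11, 14, 19, 21}


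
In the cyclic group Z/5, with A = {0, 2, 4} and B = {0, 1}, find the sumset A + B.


Work in Z/5Z: reduce every sum a + b modulo 5.
Enumerate all 6 pairs:
a = 0: 0+0=0, 0+1=1
a = 2: 2+0=2, 2+1=3
a = 4: 4+0=4, 4+1=0
Distinct residues collected: {0, 1, 2, 3, 4}
|A + B| = 5 (out of 5 total residues).

A + B = {0, 1, 2, 3, 4}


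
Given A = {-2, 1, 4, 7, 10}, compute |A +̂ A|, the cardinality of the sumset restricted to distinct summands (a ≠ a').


Restricted sumset: A +̂ A = {a + a' : a ∈ A, a' ∈ A, a ≠ a'}.
Equivalently, take A + A and drop any sum 2a that is achievable ONLY as a + a for a ∈ A (i.e. sums representable only with equal summands).
Enumerate pairs (a, a') with a < a' (symmetric, so each unordered pair gives one sum; this covers all a ≠ a'):
  -2 + 1 = -1
  -2 + 4 = 2
  -2 + 7 = 5
  -2 + 10 = 8
  1 + 4 = 5
  1 + 7 = 8
  1 + 10 = 11
  4 + 7 = 11
  4 + 10 = 14
  7 + 10 = 17
Collected distinct sums: {-1, 2, 5, 8, 11, 14, 17}
|A +̂ A| = 7
(Reference bound: |A +̂ A| ≥ 2|A| - 3 for |A| ≥ 2, with |A| = 5 giving ≥ 7.)

|A +̂ A| = 7


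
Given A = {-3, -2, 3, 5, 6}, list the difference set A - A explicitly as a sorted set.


A - A = {a - a' : a, a' ∈ A}.
Compute a - a' for each ordered pair (a, a'):
a = -3: -3--3=0, -3--2=-1, -3-3=-6, -3-5=-8, -3-6=-9
a = -2: -2--3=1, -2--2=0, -2-3=-5, -2-5=-7, -2-6=-8
a = 3: 3--3=6, 3--2=5, 3-3=0, 3-5=-2, 3-6=-3
a = 5: 5--3=8, 5--2=7, 5-3=2, 5-5=0, 5-6=-1
a = 6: 6--3=9, 6--2=8, 6-3=3, 6-5=1, 6-6=0
Collecting distinct values (and noting 0 appears from a-a):
A - A = {-9, -8, -7, -6, -5, -3, -2, -1, 0, 1, 2, 3, 5, 6, 7, 8, 9}
|A - A| = 17

A - A = {-9, -8, -7, -6, -5, -3, -2, -1, 0, 1, 2, 3, 5, 6, 7, 8, 9}


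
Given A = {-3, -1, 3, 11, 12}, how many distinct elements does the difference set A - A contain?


A - A = {a - a' : a, a' ∈ A}; |A| = 5.
Bounds: 2|A|-1 ≤ |A - A| ≤ |A|² - |A| + 1, i.e. 9 ≤ |A - A| ≤ 21.
Note: 0 ∈ A - A always (from a - a). The set is symmetric: if d ∈ A - A then -d ∈ A - A.
Enumerate nonzero differences d = a - a' with a > a' (then include -d):
Positive differences: {1, 2, 4, 6, 8, 9, 12, 13, 14, 15}
Full difference set: {0} ∪ (positive diffs) ∪ (negative diffs).
|A - A| = 1 + 2·10 = 21 (matches direct enumeration: 21).

|A - A| = 21


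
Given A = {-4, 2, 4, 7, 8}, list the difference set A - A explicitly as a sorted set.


A - A = {a - a' : a, a' ∈ A}.
Compute a - a' for each ordered pair (a, a'):
a = -4: -4--4=0, -4-2=-6, -4-4=-8, -4-7=-11, -4-8=-12
a = 2: 2--4=6, 2-2=0, 2-4=-2, 2-7=-5, 2-8=-6
a = 4: 4--4=8, 4-2=2, 4-4=0, 4-7=-3, 4-8=-4
a = 7: 7--4=11, 7-2=5, 7-4=3, 7-7=0, 7-8=-1
a = 8: 8--4=12, 8-2=6, 8-4=4, 8-7=1, 8-8=0
Collecting distinct values (and noting 0 appears from a-a):
A - A = {-12, -11, -8, -6, -5, -4, -3, -2, -1, 0, 1, 2, 3, 4, 5, 6, 8, 11, 12}
|A - A| = 19

A - A = {-12, -11, -8, -6, -5, -4, -3, -2, -1, 0, 1, 2, 3, 4, 5, 6, 8, 11, 12}


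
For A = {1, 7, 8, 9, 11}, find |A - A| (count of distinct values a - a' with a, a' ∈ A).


A - A = {a - a' : a, a' ∈ A}; |A| = 5.
Bounds: 2|A|-1 ≤ |A - A| ≤ |A|² - |A| + 1, i.e. 9 ≤ |A - A| ≤ 21.
Note: 0 ∈ A - A always (from a - a). The set is symmetric: if d ∈ A - A then -d ∈ A - A.
Enumerate nonzero differences d = a - a' with a > a' (then include -d):
Positive differences: {1, 2, 3, 4, 6, 7, 8, 10}
Full difference set: {0} ∪ (positive diffs) ∪ (negative diffs).
|A - A| = 1 + 2·8 = 17 (matches direct enumeration: 17).

|A - A| = 17


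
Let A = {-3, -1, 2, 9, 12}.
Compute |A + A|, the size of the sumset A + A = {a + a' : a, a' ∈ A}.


A + A = {a + a' : a, a' ∈ A}; |A| = 5.
General bounds: 2|A| - 1 ≤ |A + A| ≤ |A|(|A|+1)/2, i.e. 9 ≤ |A + A| ≤ 15.
Lower bound 2|A|-1 is attained iff A is an arithmetic progression.
Enumerate sums a + a' for a ≤ a' (symmetric, so this suffices):
a = -3: -3+-3=-6, -3+-1=-4, -3+2=-1, -3+9=6, -3+12=9
a = -1: -1+-1=-2, -1+2=1, -1+9=8, -1+12=11
a = 2: 2+2=4, 2+9=11, 2+12=14
a = 9: 9+9=18, 9+12=21
a = 12: 12+12=24
Distinct sums: {-6, -4, -2, -1, 1, 4, 6, 8, 9, 11, 14, 18, 21, 24}
|A + A| = 14

|A + A| = 14


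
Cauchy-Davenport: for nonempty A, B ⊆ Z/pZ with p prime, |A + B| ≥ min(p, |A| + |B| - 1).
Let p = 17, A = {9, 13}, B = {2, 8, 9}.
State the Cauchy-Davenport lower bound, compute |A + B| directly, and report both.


Cauchy-Davenport: |A + B| ≥ min(p, |A| + |B| - 1) for A, B nonempty in Z/pZ.
|A| = 2, |B| = 3, p = 17.
CD lower bound = min(17, 2 + 3 - 1) = min(17, 4) = 4.
Compute A + B mod 17 directly:
a = 9: 9+2=11, 9+8=0, 9+9=1
a = 13: 13+2=15, 13+8=4, 13+9=5
A + B = {0, 1, 4, 5, 11, 15}, so |A + B| = 6.
Verify: 6 ≥ 4? Yes ✓.

CD lower bound = 4, actual |A + B| = 6.


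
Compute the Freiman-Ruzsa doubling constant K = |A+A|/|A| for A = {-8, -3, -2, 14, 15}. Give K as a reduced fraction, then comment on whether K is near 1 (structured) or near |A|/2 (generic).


|A| = 5.
Compute A + A by enumerating all 25 pairs.
A + A = {-16, -11, -10, -6, -5, -4, 6, 7, 11, 12, 13, 28, 29, 30}, so |A + A| = 14.
K = |A + A| / |A| = 14/5 (already in lowest terms) ≈ 2.8000.
Reference: AP of size 5 gives K = 9/5 ≈ 1.8000; a fully generic set of size 5 gives K ≈ 3.0000.

|A| = 5, |A + A| = 14, K = 14/5.


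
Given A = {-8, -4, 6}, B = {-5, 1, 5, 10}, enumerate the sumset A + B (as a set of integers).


A + B = {a + b : a ∈ A, b ∈ B}.
Enumerate all |A|·|B| = 3·4 = 12 pairs (a, b) and collect distinct sums.
a = -8: -8+-5=-13, -8+1=-7, -8+5=-3, -8+10=2
a = -4: -4+-5=-9, -4+1=-3, -4+5=1, -4+10=6
a = 6: 6+-5=1, 6+1=7, 6+5=11, 6+10=16
Collecting distinct sums: A + B = {-13, -9, -7, -3, 1, 2, 6, 7, 11, 16}
|A + B| = 10

A + B = {-13, -9, -7, -3, 1, 2, 6, 7, 11, 16}


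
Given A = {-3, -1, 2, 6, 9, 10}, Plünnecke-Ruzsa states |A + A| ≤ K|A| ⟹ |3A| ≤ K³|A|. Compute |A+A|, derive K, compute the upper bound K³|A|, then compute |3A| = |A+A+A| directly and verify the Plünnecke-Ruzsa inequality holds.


|A| = 6.
Step 1: Compute A + A by enumerating all 36 pairs.
A + A = {-6, -4, -2, -1, 1, 3, 4, 5, 6, 7, 8, 9, 11, 12, 15, 16, 18, 19, 20}, so |A + A| = 19.
Step 2: Doubling constant K = |A + A|/|A| = 19/6 = 19/6 ≈ 3.1667.
Step 3: Plünnecke-Ruzsa gives |3A| ≤ K³·|A| = (3.1667)³ · 6 ≈ 190.5278.
Step 4: Compute 3A = A + A + A directly by enumerating all triples (a,b,c) ∈ A³; |3A| = 36.
Step 5: Check 36 ≤ 190.5278? Yes ✓.

K = 19/6, Plünnecke-Ruzsa bound K³|A| ≈ 190.5278, |3A| = 36, inequality holds.


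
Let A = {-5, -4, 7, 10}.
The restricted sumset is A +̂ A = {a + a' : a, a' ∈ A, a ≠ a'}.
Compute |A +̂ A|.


Restricted sumset: A +̂ A = {a + a' : a ∈ A, a' ∈ A, a ≠ a'}.
Equivalently, take A + A and drop any sum 2a that is achievable ONLY as a + a for a ∈ A (i.e. sums representable only with equal summands).
Enumerate pairs (a, a') with a < a' (symmetric, so each unordered pair gives one sum; this covers all a ≠ a'):
  -5 + -4 = -9
  -5 + 7 = 2
  -5 + 10 = 5
  -4 + 7 = 3
  -4 + 10 = 6
  7 + 10 = 17
Collected distinct sums: {-9, 2, 3, 5, 6, 17}
|A +̂ A| = 6
(Reference bound: |A +̂ A| ≥ 2|A| - 3 for |A| ≥ 2, with |A| = 4 giving ≥ 5.)

|A +̂ A| = 6


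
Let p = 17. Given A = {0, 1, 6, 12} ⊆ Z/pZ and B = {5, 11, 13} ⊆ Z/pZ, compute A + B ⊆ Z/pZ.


Work in Z/17Z: reduce every sum a + b modulo 17.
Enumerate all 12 pairs:
a = 0: 0+5=5, 0+11=11, 0+13=13
a = 1: 1+5=6, 1+11=12, 1+13=14
a = 6: 6+5=11, 6+11=0, 6+13=2
a = 12: 12+5=0, 12+11=6, 12+13=8
Distinct residues collected: {0, 2, 5, 6, 8, 11, 12, 13, 14}
|A + B| = 9 (out of 17 total residues).

A + B = {0, 2, 5, 6, 8, 11, 12, 13, 14}


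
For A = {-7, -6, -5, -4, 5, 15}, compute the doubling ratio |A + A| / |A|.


|A| = 6.
Compute A + A by enumerating all 36 pairs.
A + A = {-14, -13, -12, -11, -10, -9, -8, -2, -1, 0, 1, 8, 9, 10, 11, 20, 30}, so |A + A| = 17.
K = |A + A| / |A| = 17/6 (already in lowest terms) ≈ 2.8333.
Reference: AP of size 6 gives K = 11/6 ≈ 1.8333; a fully generic set of size 6 gives K ≈ 3.5000.

|A| = 6, |A + A| = 17, K = 17/6.


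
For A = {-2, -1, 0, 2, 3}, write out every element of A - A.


A - A = {a - a' : a, a' ∈ A}.
Compute a - a' for each ordered pair (a, a'):
a = -2: -2--2=0, -2--1=-1, -2-0=-2, -2-2=-4, -2-3=-5
a = -1: -1--2=1, -1--1=0, -1-0=-1, -1-2=-3, -1-3=-4
a = 0: 0--2=2, 0--1=1, 0-0=0, 0-2=-2, 0-3=-3
a = 2: 2--2=4, 2--1=3, 2-0=2, 2-2=0, 2-3=-1
a = 3: 3--2=5, 3--1=4, 3-0=3, 3-2=1, 3-3=0
Collecting distinct values (and noting 0 appears from a-a):
A - A = {-5, -4, -3, -2, -1, 0, 1, 2, 3, 4, 5}
|A - A| = 11

A - A = {-5, -4, -3, -2, -1, 0, 1, 2, 3, 4, 5}


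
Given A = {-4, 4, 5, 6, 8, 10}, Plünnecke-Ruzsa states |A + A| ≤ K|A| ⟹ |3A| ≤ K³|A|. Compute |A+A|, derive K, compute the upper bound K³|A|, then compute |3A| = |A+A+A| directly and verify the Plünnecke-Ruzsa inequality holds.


|A| = 6.
Step 1: Compute A + A by enumerating all 36 pairs.
A + A = {-8, 0, 1, 2, 4, 6, 8, 9, 10, 11, 12, 13, 14, 15, 16, 18, 20}, so |A + A| = 17.
Step 2: Doubling constant K = |A + A|/|A| = 17/6 = 17/6 ≈ 2.8333.
Step 3: Plünnecke-Ruzsa gives |3A| ≤ K³·|A| = (2.8333)³ · 6 ≈ 136.4722.
Step 4: Compute 3A = A + A + A directly by enumerating all triples (a,b,c) ∈ A³; |3A| = 31.
Step 5: Check 31 ≤ 136.4722? Yes ✓.

K = 17/6, Plünnecke-Ruzsa bound K³|A| ≈ 136.4722, |3A| = 31, inequality holds.


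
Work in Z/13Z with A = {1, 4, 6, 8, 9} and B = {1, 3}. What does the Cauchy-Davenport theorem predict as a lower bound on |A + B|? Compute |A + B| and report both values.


Cauchy-Davenport: |A + B| ≥ min(p, |A| + |B| - 1) for A, B nonempty in Z/pZ.
|A| = 5, |B| = 2, p = 13.
CD lower bound = min(13, 5 + 2 - 1) = min(13, 6) = 6.
Compute A + B mod 13 directly:
a = 1: 1+1=2, 1+3=4
a = 4: 4+1=5, 4+3=7
a = 6: 6+1=7, 6+3=9
a = 8: 8+1=9, 8+3=11
a = 9: 9+1=10, 9+3=12
A + B = {2, 4, 5, 7, 9, 10, 11, 12}, so |A + B| = 8.
Verify: 8 ≥ 6? Yes ✓.

CD lower bound = 6, actual |A + B| = 8.


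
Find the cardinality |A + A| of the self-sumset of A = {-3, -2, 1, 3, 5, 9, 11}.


A + A = {a + a' : a, a' ∈ A}; |A| = 7.
General bounds: 2|A| - 1 ≤ |A + A| ≤ |A|(|A|+1)/2, i.e. 13 ≤ |A + A| ≤ 28.
Lower bound 2|A|-1 is attained iff A is an arithmetic progression.
Enumerate sums a + a' for a ≤ a' (symmetric, so this suffices):
a = -3: -3+-3=-6, -3+-2=-5, -3+1=-2, -3+3=0, -3+5=2, -3+9=6, -3+11=8
a = -2: -2+-2=-4, -2+1=-1, -2+3=1, -2+5=3, -2+9=7, -2+11=9
a = 1: 1+1=2, 1+3=4, 1+5=6, 1+9=10, 1+11=12
a = 3: 3+3=6, 3+5=8, 3+9=12, 3+11=14
a = 5: 5+5=10, 5+9=14, 5+11=16
a = 9: 9+9=18, 9+11=20
a = 11: 11+11=22
Distinct sums: {-6, -5, -4, -2, -1, 0, 1, 2, 3, 4, 6, 7, 8, 9, 10, 12, 14, 16, 18, 20, 22}
|A + A| = 21

|A + A| = 21


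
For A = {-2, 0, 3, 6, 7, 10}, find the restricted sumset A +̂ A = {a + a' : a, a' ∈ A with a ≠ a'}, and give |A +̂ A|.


Restricted sumset: A +̂ A = {a + a' : a ∈ A, a' ∈ A, a ≠ a'}.
Equivalently, take A + A and drop any sum 2a that is achievable ONLY as a + a for a ∈ A (i.e. sums representable only with equal summands).
Enumerate pairs (a, a') with a < a' (symmetric, so each unordered pair gives one sum; this covers all a ≠ a'):
  -2 + 0 = -2
  -2 + 3 = 1
  -2 + 6 = 4
  -2 + 7 = 5
  -2 + 10 = 8
  0 + 3 = 3
  0 + 6 = 6
  0 + 7 = 7
  0 + 10 = 10
  3 + 6 = 9
  3 + 7 = 10
  3 + 10 = 13
  6 + 7 = 13
  6 + 10 = 16
  7 + 10 = 17
Collected distinct sums: {-2, 1, 3, 4, 5, 6, 7, 8, 9, 10, 13, 16, 17}
|A +̂ A| = 13
(Reference bound: |A +̂ A| ≥ 2|A| - 3 for |A| ≥ 2, with |A| = 6 giving ≥ 9.)

|A +̂ A| = 13


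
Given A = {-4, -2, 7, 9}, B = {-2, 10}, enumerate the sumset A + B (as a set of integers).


A + B = {a + b : a ∈ A, b ∈ B}.
Enumerate all |A|·|B| = 4·2 = 8 pairs (a, b) and collect distinct sums.
a = -4: -4+-2=-6, -4+10=6
a = -2: -2+-2=-4, -2+10=8
a = 7: 7+-2=5, 7+10=17
a = 9: 9+-2=7, 9+10=19
Collecting distinct sums: A + B = {-6, -4, 5, 6, 7, 8, 17, 19}
|A + B| = 8

A + B = {-6, -4, 5, 6, 7, 8, 17, 19}


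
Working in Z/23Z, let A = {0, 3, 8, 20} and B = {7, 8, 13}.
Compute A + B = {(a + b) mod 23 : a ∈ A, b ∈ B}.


Work in Z/23Z: reduce every sum a + b modulo 23.
Enumerate all 12 pairs:
a = 0: 0+7=7, 0+8=8, 0+13=13
a = 3: 3+7=10, 3+8=11, 3+13=16
a = 8: 8+7=15, 8+8=16, 8+13=21
a = 20: 20+7=4, 20+8=5, 20+13=10
Distinct residues collected: {4, 5, 7, 8, 10, 11, 13, 15, 16, 21}
|A + B| = 10 (out of 23 total residues).

A + B = {4, 5, 7, 8, 10, 11, 13, 15, 16, 21}


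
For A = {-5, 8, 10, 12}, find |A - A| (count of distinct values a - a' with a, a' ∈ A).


A - A = {a - a' : a, a' ∈ A}; |A| = 4.
Bounds: 2|A|-1 ≤ |A - A| ≤ |A|² - |A| + 1, i.e. 7 ≤ |A - A| ≤ 13.
Note: 0 ∈ A - A always (from a - a). The set is symmetric: if d ∈ A - A then -d ∈ A - A.
Enumerate nonzero differences d = a - a' with a > a' (then include -d):
Positive differences: {2, 4, 13, 15, 17}
Full difference set: {0} ∪ (positive diffs) ∪ (negative diffs).
|A - A| = 1 + 2·5 = 11 (matches direct enumeration: 11).

|A - A| = 11


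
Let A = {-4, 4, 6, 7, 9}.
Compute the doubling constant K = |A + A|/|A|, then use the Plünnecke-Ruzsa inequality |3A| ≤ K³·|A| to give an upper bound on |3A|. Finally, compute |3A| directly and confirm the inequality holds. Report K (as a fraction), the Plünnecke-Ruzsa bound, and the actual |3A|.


|A| = 5.
Step 1: Compute A + A by enumerating all 25 pairs.
A + A = {-8, 0, 2, 3, 5, 8, 10, 11, 12, 13, 14, 15, 16, 18}, so |A + A| = 14.
Step 2: Doubling constant K = |A + A|/|A| = 14/5 = 14/5 ≈ 2.8000.
Step 3: Plünnecke-Ruzsa gives |3A| ≤ K³·|A| = (2.8000)³ · 5 ≈ 109.7600.
Step 4: Compute 3A = A + A + A directly by enumerating all triples (a,b,c) ∈ A³; |3A| = 26.
Step 5: Check 26 ≤ 109.7600? Yes ✓.

K = 14/5, Plünnecke-Ruzsa bound K³|A| ≈ 109.7600, |3A| = 26, inequality holds.


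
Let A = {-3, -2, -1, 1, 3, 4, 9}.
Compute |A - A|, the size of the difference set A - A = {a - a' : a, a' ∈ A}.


A - A = {a - a' : a, a' ∈ A}; |A| = 7.
Bounds: 2|A|-1 ≤ |A - A| ≤ |A|² - |A| + 1, i.e. 13 ≤ |A - A| ≤ 43.
Note: 0 ∈ A - A always (from a - a). The set is symmetric: if d ∈ A - A then -d ∈ A - A.
Enumerate nonzero differences d = a - a' with a > a' (then include -d):
Positive differences: {1, 2, 3, 4, 5, 6, 7, 8, 10, 11, 12}
Full difference set: {0} ∪ (positive diffs) ∪ (negative diffs).
|A - A| = 1 + 2·11 = 23 (matches direct enumeration: 23).

|A - A| = 23


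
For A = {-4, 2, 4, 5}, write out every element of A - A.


A - A = {a - a' : a, a' ∈ A}.
Compute a - a' for each ordered pair (a, a'):
a = -4: -4--4=0, -4-2=-6, -4-4=-8, -4-5=-9
a = 2: 2--4=6, 2-2=0, 2-4=-2, 2-5=-3
a = 4: 4--4=8, 4-2=2, 4-4=0, 4-5=-1
a = 5: 5--4=9, 5-2=3, 5-4=1, 5-5=0
Collecting distinct values (and noting 0 appears from a-a):
A - A = {-9, -8, -6, -3, -2, -1, 0, 1, 2, 3, 6, 8, 9}
|A - A| = 13

A - A = {-9, -8, -6, -3, -2, -1, 0, 1, 2, 3, 6, 8, 9}


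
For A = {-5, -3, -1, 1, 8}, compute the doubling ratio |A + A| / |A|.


|A| = 5.
Compute A + A by enumerating all 25 pairs.
A + A = {-10, -8, -6, -4, -2, 0, 2, 3, 5, 7, 9, 16}, so |A + A| = 12.
K = |A + A| / |A| = 12/5 (already in lowest terms) ≈ 2.4000.
Reference: AP of size 5 gives K = 9/5 ≈ 1.8000; a fully generic set of size 5 gives K ≈ 3.0000.

|A| = 5, |A + A| = 12, K = 12/5.


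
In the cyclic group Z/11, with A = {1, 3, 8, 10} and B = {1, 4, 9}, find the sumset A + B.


Work in Z/11Z: reduce every sum a + b modulo 11.
Enumerate all 12 pairs:
a = 1: 1+1=2, 1+4=5, 1+9=10
a = 3: 3+1=4, 3+4=7, 3+9=1
a = 8: 8+1=9, 8+4=1, 8+9=6
a = 10: 10+1=0, 10+4=3, 10+9=8
Distinct residues collected: {0, 1, 2, 3, 4, 5, 6, 7, 8, 9, 10}
|A + B| = 11 (out of 11 total residues).

A + B = {0, 1, 2, 3, 4, 5, 6, 7, 8, 9, 10}


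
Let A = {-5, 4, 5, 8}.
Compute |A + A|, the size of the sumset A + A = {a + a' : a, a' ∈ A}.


A + A = {a + a' : a, a' ∈ A}; |A| = 4.
General bounds: 2|A| - 1 ≤ |A + A| ≤ |A|(|A|+1)/2, i.e. 7 ≤ |A + A| ≤ 10.
Lower bound 2|A|-1 is attained iff A is an arithmetic progression.
Enumerate sums a + a' for a ≤ a' (symmetric, so this suffices):
a = -5: -5+-5=-10, -5+4=-1, -5+5=0, -5+8=3
a = 4: 4+4=8, 4+5=9, 4+8=12
a = 5: 5+5=10, 5+8=13
a = 8: 8+8=16
Distinct sums: {-10, -1, 0, 3, 8, 9, 10, 12, 13, 16}
|A + A| = 10

|A + A| = 10


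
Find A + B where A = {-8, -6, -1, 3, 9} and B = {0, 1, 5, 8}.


A + B = {a + b : a ∈ A, b ∈ B}.
Enumerate all |A|·|B| = 5·4 = 20 pairs (a, b) and collect distinct sums.
a = -8: -8+0=-8, -8+1=-7, -8+5=-3, -8+8=0
a = -6: -6+0=-6, -6+1=-5, -6+5=-1, -6+8=2
a = -1: -1+0=-1, -1+1=0, -1+5=4, -1+8=7
a = 3: 3+0=3, 3+1=4, 3+5=8, 3+8=11
a = 9: 9+0=9, 9+1=10, 9+5=14, 9+8=17
Collecting distinct sums: A + B = {-8, -7, -6, -5, -3, -1, 0, 2, 3, 4, 7, 8, 9, 10, 11, 14, 17}
|A + B| = 17

A + B = {-8, -7, -6, -5, -3, -1, 0, 2, 3, 4, 7, 8, 9, 10, 11, 14, 17}


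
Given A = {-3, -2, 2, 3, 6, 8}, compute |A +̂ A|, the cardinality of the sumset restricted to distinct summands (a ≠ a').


Restricted sumset: A +̂ A = {a + a' : a ∈ A, a' ∈ A, a ≠ a'}.
Equivalently, take A + A and drop any sum 2a that is achievable ONLY as a + a for a ∈ A (i.e. sums representable only with equal summands).
Enumerate pairs (a, a') with a < a' (symmetric, so each unordered pair gives one sum; this covers all a ≠ a'):
  -3 + -2 = -5
  -3 + 2 = -1
  -3 + 3 = 0
  -3 + 6 = 3
  -3 + 8 = 5
  -2 + 2 = 0
  -2 + 3 = 1
  -2 + 6 = 4
  -2 + 8 = 6
  2 + 3 = 5
  2 + 6 = 8
  2 + 8 = 10
  3 + 6 = 9
  3 + 8 = 11
  6 + 8 = 14
Collected distinct sums: {-5, -1, 0, 1, 3, 4, 5, 6, 8, 9, 10, 11, 14}
|A +̂ A| = 13
(Reference bound: |A +̂ A| ≥ 2|A| - 3 for |A| ≥ 2, with |A| = 6 giving ≥ 9.)

|A +̂ A| = 13


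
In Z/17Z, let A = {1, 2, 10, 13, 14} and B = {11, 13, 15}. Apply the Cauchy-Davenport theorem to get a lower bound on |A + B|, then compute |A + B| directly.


Cauchy-Davenport: |A + B| ≥ min(p, |A| + |B| - 1) for A, B nonempty in Z/pZ.
|A| = 5, |B| = 3, p = 17.
CD lower bound = min(17, 5 + 3 - 1) = min(17, 7) = 7.
Compute A + B mod 17 directly:
a = 1: 1+11=12, 1+13=14, 1+15=16
a = 2: 2+11=13, 2+13=15, 2+15=0
a = 10: 10+11=4, 10+13=6, 10+15=8
a = 13: 13+11=7, 13+13=9, 13+15=11
a = 14: 14+11=8, 14+13=10, 14+15=12
A + B = {0, 4, 6, 7, 8, 9, 10, 11, 12, 13, 14, 15, 16}, so |A + B| = 13.
Verify: 13 ≥ 7? Yes ✓.

CD lower bound = 7, actual |A + B| = 13.


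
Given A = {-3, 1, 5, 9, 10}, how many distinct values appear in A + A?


A + A = {a + a' : a, a' ∈ A}; |A| = 5.
General bounds: 2|A| - 1 ≤ |A + A| ≤ |A|(|A|+1)/2, i.e. 9 ≤ |A + A| ≤ 15.
Lower bound 2|A|-1 is attained iff A is an arithmetic progression.
Enumerate sums a + a' for a ≤ a' (symmetric, so this suffices):
a = -3: -3+-3=-6, -3+1=-2, -3+5=2, -3+9=6, -3+10=7
a = 1: 1+1=2, 1+5=6, 1+9=10, 1+10=11
a = 5: 5+5=10, 5+9=14, 5+10=15
a = 9: 9+9=18, 9+10=19
a = 10: 10+10=20
Distinct sums: {-6, -2, 2, 6, 7, 10, 11, 14, 15, 18, 19, 20}
|A + A| = 12

|A + A| = 12


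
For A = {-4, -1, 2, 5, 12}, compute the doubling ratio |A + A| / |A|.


|A| = 5.
Compute A + A by enumerating all 25 pairs.
A + A = {-8, -5, -2, 1, 4, 7, 8, 10, 11, 14, 17, 24}, so |A + A| = 12.
K = |A + A| / |A| = 12/5 (already in lowest terms) ≈ 2.4000.
Reference: AP of size 5 gives K = 9/5 ≈ 1.8000; a fully generic set of size 5 gives K ≈ 3.0000.

|A| = 5, |A + A| = 12, K = 12/5.


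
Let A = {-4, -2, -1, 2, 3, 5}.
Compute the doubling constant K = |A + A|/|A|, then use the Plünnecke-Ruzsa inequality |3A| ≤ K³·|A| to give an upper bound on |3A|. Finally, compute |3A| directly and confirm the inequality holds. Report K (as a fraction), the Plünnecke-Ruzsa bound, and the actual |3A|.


|A| = 6.
Step 1: Compute A + A by enumerating all 36 pairs.
A + A = {-8, -6, -5, -4, -3, -2, -1, 0, 1, 2, 3, 4, 5, 6, 7, 8, 10}, so |A + A| = 17.
Step 2: Doubling constant K = |A + A|/|A| = 17/6 = 17/6 ≈ 2.8333.
Step 3: Plünnecke-Ruzsa gives |3A| ≤ K³·|A| = (2.8333)³ · 6 ≈ 136.4722.
Step 4: Compute 3A = A + A + A directly by enumerating all triples (a,b,c) ∈ A³; |3A| = 26.
Step 5: Check 26 ≤ 136.4722? Yes ✓.

K = 17/6, Plünnecke-Ruzsa bound K³|A| ≈ 136.4722, |3A| = 26, inequality holds.


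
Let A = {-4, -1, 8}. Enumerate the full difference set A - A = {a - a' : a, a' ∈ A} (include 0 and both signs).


A - A = {a - a' : a, a' ∈ A}.
Compute a - a' for each ordered pair (a, a'):
a = -4: -4--4=0, -4--1=-3, -4-8=-12
a = -1: -1--4=3, -1--1=0, -1-8=-9
a = 8: 8--4=12, 8--1=9, 8-8=0
Collecting distinct values (and noting 0 appears from a-a):
A - A = {-12, -9, -3, 0, 3, 9, 12}
|A - A| = 7

A - A = {-12, -9, -3, 0, 3, 9, 12}


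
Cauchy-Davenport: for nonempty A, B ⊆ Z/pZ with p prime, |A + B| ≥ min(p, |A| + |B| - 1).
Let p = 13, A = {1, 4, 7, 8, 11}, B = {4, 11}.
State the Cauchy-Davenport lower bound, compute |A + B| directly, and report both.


Cauchy-Davenport: |A + B| ≥ min(p, |A| + |B| - 1) for A, B nonempty in Z/pZ.
|A| = 5, |B| = 2, p = 13.
CD lower bound = min(13, 5 + 2 - 1) = min(13, 6) = 6.
Compute A + B mod 13 directly:
a = 1: 1+4=5, 1+11=12
a = 4: 4+4=8, 4+11=2
a = 7: 7+4=11, 7+11=5
a = 8: 8+4=12, 8+11=6
a = 11: 11+4=2, 11+11=9
A + B = {2, 5, 6, 8, 9, 11, 12}, so |A + B| = 7.
Verify: 7 ≥ 6? Yes ✓.

CD lower bound = 6, actual |A + B| = 7.


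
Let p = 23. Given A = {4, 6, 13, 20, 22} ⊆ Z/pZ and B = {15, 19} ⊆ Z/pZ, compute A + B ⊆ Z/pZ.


Work in Z/23Z: reduce every sum a + b modulo 23.
Enumerate all 10 pairs:
a = 4: 4+15=19, 4+19=0
a = 6: 6+15=21, 6+19=2
a = 13: 13+15=5, 13+19=9
a = 20: 20+15=12, 20+19=16
a = 22: 22+15=14, 22+19=18
Distinct residues collected: {0, 2, 5, 9, 12, 14, 16, 18, 19, 21}
|A + B| = 10 (out of 23 total residues).

A + B = {0, 2, 5, 9, 12, 14, 16, 18, 19, 21}


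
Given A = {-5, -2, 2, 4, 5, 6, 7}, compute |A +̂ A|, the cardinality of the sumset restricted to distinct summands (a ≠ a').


Restricted sumset: A +̂ A = {a + a' : a ∈ A, a' ∈ A, a ≠ a'}.
Equivalently, take A + A and drop any sum 2a that is achievable ONLY as a + a for a ∈ A (i.e. sums representable only with equal summands).
Enumerate pairs (a, a') with a < a' (symmetric, so each unordered pair gives one sum; this covers all a ≠ a'):
  -5 + -2 = -7
  -5 + 2 = -3
  -5 + 4 = -1
  -5 + 5 = 0
  -5 + 6 = 1
  -5 + 7 = 2
  -2 + 2 = 0
  -2 + 4 = 2
  -2 + 5 = 3
  -2 + 6 = 4
  -2 + 7 = 5
  2 + 4 = 6
  2 + 5 = 7
  2 + 6 = 8
  2 + 7 = 9
  4 + 5 = 9
  4 + 6 = 10
  4 + 7 = 11
  5 + 6 = 11
  5 + 7 = 12
  6 + 7 = 13
Collected distinct sums: {-7, -3, -1, 0, 1, 2, 3, 4, 5, 6, 7, 8, 9, 10, 11, 12, 13}
|A +̂ A| = 17
(Reference bound: |A +̂ A| ≥ 2|A| - 3 for |A| ≥ 2, with |A| = 7 giving ≥ 11.)

|A +̂ A| = 17


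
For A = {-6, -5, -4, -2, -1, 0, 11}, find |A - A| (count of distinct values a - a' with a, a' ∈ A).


A - A = {a - a' : a, a' ∈ A}; |A| = 7.
Bounds: 2|A|-1 ≤ |A - A| ≤ |A|² - |A| + 1, i.e. 13 ≤ |A - A| ≤ 43.
Note: 0 ∈ A - A always (from a - a). The set is symmetric: if d ∈ A - A then -d ∈ A - A.
Enumerate nonzero differences d = a - a' with a > a' (then include -d):
Positive differences: {1, 2, 3, 4, 5, 6, 11, 12, 13, 15, 16, 17}
Full difference set: {0} ∪ (positive diffs) ∪ (negative diffs).
|A - A| = 1 + 2·12 = 25 (matches direct enumeration: 25).

|A - A| = 25


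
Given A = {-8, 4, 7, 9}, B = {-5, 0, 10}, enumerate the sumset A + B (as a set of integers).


A + B = {a + b : a ∈ A, b ∈ B}.
Enumerate all |A|·|B| = 4·3 = 12 pairs (a, b) and collect distinct sums.
a = -8: -8+-5=-13, -8+0=-8, -8+10=2
a = 4: 4+-5=-1, 4+0=4, 4+10=14
a = 7: 7+-5=2, 7+0=7, 7+10=17
a = 9: 9+-5=4, 9+0=9, 9+10=19
Collecting distinct sums: A + B = {-13, -8, -1, 2, 4, 7, 9, 14, 17, 19}
|A + B| = 10

A + B = {-13, -8, -1, 2, 4, 7, 9, 14, 17, 19}


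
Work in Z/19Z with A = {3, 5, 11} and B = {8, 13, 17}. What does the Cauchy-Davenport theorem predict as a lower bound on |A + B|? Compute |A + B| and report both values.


Cauchy-Davenport: |A + B| ≥ min(p, |A| + |B| - 1) for A, B nonempty in Z/pZ.
|A| = 3, |B| = 3, p = 19.
CD lower bound = min(19, 3 + 3 - 1) = min(19, 5) = 5.
Compute A + B mod 19 directly:
a = 3: 3+8=11, 3+13=16, 3+17=1
a = 5: 5+8=13, 5+13=18, 5+17=3
a = 11: 11+8=0, 11+13=5, 11+17=9
A + B = {0, 1, 3, 5, 9, 11, 13, 16, 18}, so |A + B| = 9.
Verify: 9 ≥ 5? Yes ✓.

CD lower bound = 5, actual |A + B| = 9.


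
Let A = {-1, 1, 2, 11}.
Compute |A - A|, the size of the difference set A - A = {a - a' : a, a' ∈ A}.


A - A = {a - a' : a, a' ∈ A}; |A| = 4.
Bounds: 2|A|-1 ≤ |A - A| ≤ |A|² - |A| + 1, i.e. 7 ≤ |A - A| ≤ 13.
Note: 0 ∈ A - A always (from a - a). The set is symmetric: if d ∈ A - A then -d ∈ A - A.
Enumerate nonzero differences d = a - a' with a > a' (then include -d):
Positive differences: {1, 2, 3, 9, 10, 12}
Full difference set: {0} ∪ (positive diffs) ∪ (negative diffs).
|A - A| = 1 + 2·6 = 13 (matches direct enumeration: 13).

|A - A| = 13


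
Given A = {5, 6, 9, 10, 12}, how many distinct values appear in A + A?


A + A = {a + a' : a, a' ∈ A}; |A| = 5.
General bounds: 2|A| - 1 ≤ |A + A| ≤ |A|(|A|+1)/2, i.e. 9 ≤ |A + A| ≤ 15.
Lower bound 2|A|-1 is attained iff A is an arithmetic progression.
Enumerate sums a + a' for a ≤ a' (symmetric, so this suffices):
a = 5: 5+5=10, 5+6=11, 5+9=14, 5+10=15, 5+12=17
a = 6: 6+6=12, 6+9=15, 6+10=16, 6+12=18
a = 9: 9+9=18, 9+10=19, 9+12=21
a = 10: 10+10=20, 10+12=22
a = 12: 12+12=24
Distinct sums: {10, 11, 12, 14, 15, 16, 17, 18, 19, 20, 21, 22, 24}
|A + A| = 13

|A + A| = 13


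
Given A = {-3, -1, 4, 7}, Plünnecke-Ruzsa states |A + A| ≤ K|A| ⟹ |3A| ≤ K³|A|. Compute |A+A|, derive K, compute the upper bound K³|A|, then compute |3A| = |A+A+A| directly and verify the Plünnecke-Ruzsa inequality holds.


|A| = 4.
Step 1: Compute A + A by enumerating all 16 pairs.
A + A = {-6, -4, -2, 1, 3, 4, 6, 8, 11, 14}, so |A + A| = 10.
Step 2: Doubling constant K = |A + A|/|A| = 10/4 = 10/4 ≈ 2.5000.
Step 3: Plünnecke-Ruzsa gives |3A| ≤ K³·|A| = (2.5000)³ · 4 ≈ 62.5000.
Step 4: Compute 3A = A + A + A directly by enumerating all triples (a,b,c) ∈ A³; |3A| = 19.
Step 5: Check 19 ≤ 62.5000? Yes ✓.

K = 10/4, Plünnecke-Ruzsa bound K³|A| ≈ 62.5000, |3A| = 19, inequality holds.
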